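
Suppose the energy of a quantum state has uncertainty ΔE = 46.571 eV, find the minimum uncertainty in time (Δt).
7.067 as

Using the energy-time uncertainty principle:
ΔEΔt ≥ ℏ/2

The minimum uncertainty in time is:
Δt_min = ℏ/(2ΔE)
Δt_min = (1.055e-34 J·s) / (2 × 7.461e-18 J)
Δt_min = 7.067e-18 s = 7.067 as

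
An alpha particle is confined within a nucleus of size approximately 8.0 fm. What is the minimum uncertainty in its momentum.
6.591 × 10^-21 kg·m/s

Using the Heisenberg uncertainty principle:
ΔxΔp ≥ ℏ/2

With Δx ≈ L = 8.000e-15 m (the confinement size):
Δp_min = ℏ/(2Δx)
Δp_min = (1.055e-34 J·s) / (2 × 8.000e-15 m)
Δp_min = 6.591e-21 kg·m/s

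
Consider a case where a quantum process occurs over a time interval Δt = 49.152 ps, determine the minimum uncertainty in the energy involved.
6.696 μeV

Using the energy-time uncertainty principle:
ΔEΔt ≥ ℏ/2

The minimum uncertainty in energy is:
ΔE_min = ℏ/(2Δt)
ΔE_min = (1.055e-34 J·s) / (2 × 4.915e-11 s)
ΔE_min = 1.073e-24 J = 6.696 μeV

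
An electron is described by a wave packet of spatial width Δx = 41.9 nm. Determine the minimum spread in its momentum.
1.258 × 10^-27 kg·m/s

For a wave packet, the spatial width Δx and momentum spread Δp are related by the uncertainty principle:
ΔxΔp ≥ ℏ/2

The minimum momentum spread is:
Δp_min = ℏ/(2Δx)
Δp_min = (1.055e-34 J·s) / (2 × 4.190e-08 m)
Δp_min = 1.258e-27 kg·m/s

A wave packet cannot have both a well-defined position and well-defined momentum.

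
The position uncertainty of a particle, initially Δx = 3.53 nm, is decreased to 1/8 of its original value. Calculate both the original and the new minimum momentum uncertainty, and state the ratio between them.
Original Δp_min = 1.494 × 10^-26 kg·m/s; new Δp'_min = 1.195 × 10^-25 kg·m/s; ratio Δp'_min/Δp_min = 8.

From the uncertainty principle ΔxΔp ≥ ℏ/2, the minimum momentum uncertainty is Δp_min = ℏ/(2Δx).

Original (Δx = 3.53 nm = 3.530e-09 m):
Δp_min = (1.055e-34 J·s)/(2 × 3.530e-09 m) = 1.494e-26 kg·m/s

When Δx → (1/8)Δx:
Δp'_min = ℏ/(2 × (1/8)Δx) = 8 × ℏ/(2Δx) = 8 × Δp_min
Δp'_min = 8 × 1.494e-26 kg·m/s = 1.195e-25 kg·m/s

Since Δp_min ∝ 1/Δx, when Δx is decreased to 1/8 of its original value, Δp_min increases to 8 times its original value.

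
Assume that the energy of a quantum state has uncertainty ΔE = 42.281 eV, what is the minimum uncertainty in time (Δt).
7.784 as

Using the energy-time uncertainty principle:
ΔEΔt ≥ ℏ/2

The minimum uncertainty in time is:
Δt_min = ℏ/(2ΔE)
Δt_min = (1.055e-34 J·s) / (2 × 6.774e-18 J)
Δt_min = 7.784e-18 s = 7.784 as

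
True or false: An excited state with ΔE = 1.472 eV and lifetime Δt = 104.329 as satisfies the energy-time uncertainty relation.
No, it violates the uncertainty relation.

Calculate the product ΔEΔt:
ΔE = 1.472 eV = 2.358e-19 J
ΔEΔt = (2.358e-19 J) × (1.043e-16 s)
ΔEΔt = 2.460e-35 J·s

Compare to the minimum allowed value ℏ/2:
ℏ/2 = 5.273e-35 J·s

Since ΔEΔt = 2.460e-35 J·s < 5.273e-35 J·s = ℏ/2,
this violates the uncertainty relation.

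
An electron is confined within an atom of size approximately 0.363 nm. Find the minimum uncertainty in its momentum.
1.453 × 10^-25 kg·m/s

Using the Heisenberg uncertainty principle:
ΔxΔp ≥ ℏ/2

With Δx ≈ L = 3.630e-10 m (the confinement size):
Δp_min = ℏ/(2Δx)
Δp_min = (1.055e-34 J·s) / (2 × 3.630e-10 m)
Δp_min = 1.453e-25 kg·m/s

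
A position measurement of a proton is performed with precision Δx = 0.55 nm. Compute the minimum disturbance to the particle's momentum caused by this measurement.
9.587 × 10^-26 kg·m/s

The uncertainty principle implies that measuring position disturbs momentum:
ΔxΔp ≥ ℏ/2

When we measure position with precision Δx, we necessarily introduce a momentum uncertainty:
Δp ≥ ℏ/(2Δx)
Δp_min = (1.055e-34 J·s) / (2 × 5.500e-10 m)
Δp_min = 9.587e-26 kg·m/s

The more precisely we measure position, the greater the momentum disturbance.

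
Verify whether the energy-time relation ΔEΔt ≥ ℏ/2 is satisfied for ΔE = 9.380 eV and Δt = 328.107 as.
Yes, it satisfies the uncertainty relation.

Calculate the product ΔEΔt:
ΔE = 9.380 eV = 1.503e-18 J
ΔEΔt = (1.503e-18 J) × (3.281e-16 s)
ΔEΔt = 4.931e-34 J·s

Compare to the minimum allowed value ℏ/2:
ℏ/2 = 5.273e-35 J·s

Since ΔEΔt = 4.931e-34 J·s ≥ 5.273e-35 J·s = ℏ/2,
this satisfies the uncertainty relation.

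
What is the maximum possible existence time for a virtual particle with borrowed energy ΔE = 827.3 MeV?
3.978 × 10^-25 s

Using the energy-time uncertainty principle:
ΔEΔt ≥ ℏ/2

For a virtual particle borrowing energy ΔE, the maximum lifetime is:
Δt_max = ℏ/(2ΔE)

Converting energy:
ΔE = 827.3 MeV = 1.325e-10 J

Δt_max = (1.055e-34 J·s) / (2 × 1.325e-10 J)
Δt_max = 3.978e-25 s = 3.978 × 10^-25 s

Virtual particles with higher borrowed energy exist for shorter times.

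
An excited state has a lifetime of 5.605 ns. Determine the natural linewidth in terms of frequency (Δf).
14.198 MHz

Using the energy-time uncertainty principle and E = hf:
ΔEΔt ≥ ℏ/2
hΔf·Δt ≥ ℏ/2

The minimum frequency uncertainty is:
Δf = ℏ/(2hτ) = 1/(4πτ)
Δf = 1/(4π × 5.605e-09 s)
Δf = 1.420e+07 Hz = 14.198 MHz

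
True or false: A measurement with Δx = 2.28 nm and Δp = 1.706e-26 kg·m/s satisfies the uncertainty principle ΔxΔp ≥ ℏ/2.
No, it violates the uncertainty principle (impossible measurement).

Calculate the product ΔxΔp:
ΔxΔp = (2.280e-09 m) × (1.706e-26 kg·m/s)
ΔxΔp = 3.890e-35 J·s

Compare to the minimum allowed value ℏ/2:
ℏ/2 = 5.273e-35 J·s

Since ΔxΔp = 3.890e-35 J·s < 5.273e-35 J·s = ℏ/2,
the measurement violates the uncertainty principle.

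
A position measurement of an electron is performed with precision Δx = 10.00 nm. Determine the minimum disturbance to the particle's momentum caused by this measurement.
5.273 × 10^-27 kg·m/s

The uncertainty principle implies that measuring position disturbs momentum:
ΔxΔp ≥ ℏ/2

When we measure position with precision Δx, we necessarily introduce a momentum uncertainty:
Δp ≥ ℏ/(2Δx)
Δp_min = (1.055e-34 J·s) / (2 × 1.000e-08 m)
Δp_min = 5.273e-27 kg·m/s

The more precisely we measure position, the greater the momentum disturbance.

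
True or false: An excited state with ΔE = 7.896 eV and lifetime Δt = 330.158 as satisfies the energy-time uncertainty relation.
Yes, it satisfies the uncertainty relation.

Calculate the product ΔEΔt:
ΔE = 7.896 eV = 1.265e-18 J
ΔEΔt = (1.265e-18 J) × (3.302e-16 s)
ΔEΔt = 4.177e-34 J·s

Compare to the minimum allowed value ℏ/2:
ℏ/2 = 5.273e-35 J·s

Since ΔEΔt = 4.177e-34 J·s ≥ 5.273e-35 J·s = ℏ/2,
this satisfies the uncertainty relation.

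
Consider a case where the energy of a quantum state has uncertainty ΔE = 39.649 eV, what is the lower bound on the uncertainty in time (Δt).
8.300 as

Using the energy-time uncertainty principle:
ΔEΔt ≥ ℏ/2

The minimum uncertainty in time is:
Δt_min = ℏ/(2ΔE)
Δt_min = (1.055e-34 J·s) / (2 × 6.352e-18 J)
Δt_min = 8.300e-18 s = 8.300 as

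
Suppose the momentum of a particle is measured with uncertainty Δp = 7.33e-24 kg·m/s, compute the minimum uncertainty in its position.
7.194 pm

Using the Heisenberg uncertainty principle:
ΔxΔp ≥ ℏ/2

The minimum uncertainty in position is:
Δx_min = ℏ/(2Δp)
Δx_min = (1.055e-34 J·s) / (2 × 7.330e-24 kg·m/s)
Δx_min = 7.194e-12 m = 7.194 pm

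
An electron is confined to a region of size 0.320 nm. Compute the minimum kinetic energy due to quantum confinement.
93.017 meV

Using the uncertainty principle:

1. Position uncertainty: Δx ≈ 3.200e-10 m
2. Minimum momentum uncertainty: Δp = ℏ/(2Δx) = 1.648e-25 kg·m/s
3. Minimum kinetic energy:
   KE = (Δp)²/(2m) = (1.648e-25)²/(2 × 9.109e-31 kg)
   KE = 1.490e-20 J = 93.017 meV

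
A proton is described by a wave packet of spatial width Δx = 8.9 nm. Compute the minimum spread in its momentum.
5.925 × 10^-27 kg·m/s

For a wave packet, the spatial width Δx and momentum spread Δp are related by the uncertainty principle:
ΔxΔp ≥ ℏ/2

The minimum momentum spread is:
Δp_min = ℏ/(2Δx)
Δp_min = (1.055e-34 J·s) / (2 × 8.900e-09 m)
Δp_min = 5.925e-27 kg·m/s

A wave packet cannot have both a well-defined position and well-defined momentum.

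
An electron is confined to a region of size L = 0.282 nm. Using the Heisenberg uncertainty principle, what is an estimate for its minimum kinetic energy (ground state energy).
119.775 meV

Using the uncertainty principle to estimate ground state energy:

1. The position uncertainty is approximately the confinement size:
   Δx ≈ L = 2.820e-10 m

2. From ΔxΔp ≥ ℏ/2, the minimum momentum uncertainty is:
   Δp ≈ ℏ/(2L) = 1.870e-25 kg·m/s

3. The kinetic energy is approximately:
   KE ≈ (Δp)²/(2m) = (1.870e-25)²/(2 × 9.109e-31 kg)
   KE ≈ 1.919e-20 J = 119.775 meV

This is an order-of-magnitude estimate of the ground state energy.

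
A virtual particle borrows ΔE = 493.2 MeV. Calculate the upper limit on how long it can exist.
6.673 × 10^-25 s

Using the energy-time uncertainty principle:
ΔEΔt ≥ ℏ/2

For a virtual particle borrowing energy ΔE, the maximum lifetime is:
Δt_max = ℏ/(2ΔE)

Converting energy:
ΔE = 493.2 MeV = 7.902e-11 J

Δt_max = (1.055e-34 J·s) / (2 × 7.902e-11 J)
Δt_max = 6.673e-25 s = 6.673 × 10^-25 s

Virtual particles with higher borrowed energy exist for shorter times.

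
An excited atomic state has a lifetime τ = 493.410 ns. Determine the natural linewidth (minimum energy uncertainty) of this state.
667.003 peV

Using the energy-time uncertainty principle:
ΔEΔt ≥ ℏ/2

The lifetime τ represents the time uncertainty Δt.
The natural linewidth (minimum energy uncertainty) is:

ΔE = ℏ/(2τ)
ΔE = (1.055e-34 J·s) / (2 × 4.934e-07 s)
ΔE = 1.069e-28 J = 667.003 peV

This natural linewidth limits the precision of spectroscopic measurements.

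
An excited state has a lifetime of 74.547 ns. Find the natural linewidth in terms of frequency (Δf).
1.067 MHz

Using the energy-time uncertainty principle and E = hf:
ΔEΔt ≥ ℏ/2
hΔf·Δt ≥ ℏ/2

The minimum frequency uncertainty is:
Δf = ℏ/(2hτ) = 1/(4πτ)
Δf = 1/(4π × 7.455e-08 s)
Δf = 1.067e+06 Hz = 1.067 MHz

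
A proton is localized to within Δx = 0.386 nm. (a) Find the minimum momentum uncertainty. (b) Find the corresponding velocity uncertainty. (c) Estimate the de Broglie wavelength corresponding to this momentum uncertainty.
(a) Δp_min = 1.366 × 10^-25 kg·m/s
(b) Δv_min = 81.670 m/s
(c) λ_dB = 4.851 nm

Step-by-step:

(a) From the uncertainty principle:
Δp_min = ℏ/(2Δx) = (1.055e-34 J·s)/(2 × 3.860e-10 m) = 1.366e-25 kg·m/s

(b) The velocity uncertainty:
Δv = Δp/m = (1.366e-25 kg·m/s)/(1.673e-27 kg) = 8.167e+01 m/s = 81.670 m/s

(c) The de Broglie wavelength for this momentum:
λ = h/p = (6.626e-34 J·s)/(1.366e-25 kg·m/s) = 4.851e-09 m = 4.851 nm

Note: The de Broglie wavelength is comparable to the localization size, as expected from wave-particle duality.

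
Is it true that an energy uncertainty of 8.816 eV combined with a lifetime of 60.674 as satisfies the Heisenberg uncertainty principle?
Yes, it satisfies the uncertainty relation.

Calculate the product ΔEΔt:
ΔE = 8.816 eV = 1.412e-18 J
ΔEΔt = (1.412e-18 J) × (6.067e-17 s)
ΔEΔt = 8.570e-35 J·s

Compare to the minimum allowed value ℏ/2:
ℏ/2 = 5.273e-35 J·s

Since ΔEΔt = 8.570e-35 J·s ≥ 5.273e-35 J·s = ℏ/2,
this satisfies the uncertainty relation.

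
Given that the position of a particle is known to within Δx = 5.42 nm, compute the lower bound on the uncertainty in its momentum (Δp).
9.729 × 10^-27 kg·m/s

Using the Heisenberg uncertainty principle:
ΔxΔp ≥ ℏ/2

The minimum uncertainty in momentum is:
Δp_min = ℏ/(2Δx)
Δp_min = (1.055e-34 J·s) / (2 × 5.420e-09 m)
Δp_min = 9.729e-27 kg·m/s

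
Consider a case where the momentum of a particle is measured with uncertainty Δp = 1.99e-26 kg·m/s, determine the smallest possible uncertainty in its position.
2.650 nm

Using the Heisenberg uncertainty principle:
ΔxΔp ≥ ℏ/2

The minimum uncertainty in position is:
Δx_min = ℏ/(2Δp)
Δx_min = (1.055e-34 J·s) / (2 × 1.990e-26 kg·m/s)
Δx_min = 2.650e-09 m = 2.650 nm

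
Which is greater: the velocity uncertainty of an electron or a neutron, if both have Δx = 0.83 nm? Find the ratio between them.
The electron has the larger minimum velocity uncertainty, by a ratio of 1838.7.

For both particles, Δp_min = ℏ/(2Δx) = 6.353e-26 kg·m/s (same for both).

The velocity uncertainty is Δv = Δp/m:
- electron: Δv = 6.353e-26 / 9.109e-31 = 6.974e+04 m/s = 69.740 km/s
- neutron: Δv = 6.353e-26 / 1.675e-27 = 3.793e+01 m/s = 37.929 m/s

Ratio: 6.974e+04 / 3.793e+01 = 1838.7

The lighter particle has larger velocity uncertainty because Δv ∝ 1/m.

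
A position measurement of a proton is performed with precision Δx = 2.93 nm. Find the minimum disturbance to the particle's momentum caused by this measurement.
1.800 × 10^-26 kg·m/s

The uncertainty principle implies that measuring position disturbs momentum:
ΔxΔp ≥ ℏ/2

When we measure position with precision Δx, we necessarily introduce a momentum uncertainty:
Δp ≥ ℏ/(2Δx)
Δp_min = (1.055e-34 J·s) / (2 × 2.930e-09 m)
Δp_min = 1.800e-26 kg·m/s

The more precisely we measure position, the greater the momentum disturbance.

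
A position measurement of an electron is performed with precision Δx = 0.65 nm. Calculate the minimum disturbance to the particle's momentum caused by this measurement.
8.112 × 10^-26 kg·m/s

The uncertainty principle implies that measuring position disturbs momentum:
ΔxΔp ≥ ℏ/2

When we measure position with precision Δx, we necessarily introduce a momentum uncertainty:
Δp ≥ ℏ/(2Δx)
Δp_min = (1.055e-34 J·s) / (2 × 6.500e-10 m)
Δp_min = 8.112e-26 kg·m/s

The more precisely we measure position, the greater the momentum disturbance.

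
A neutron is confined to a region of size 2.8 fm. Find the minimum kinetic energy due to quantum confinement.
660.754 keV

Using the uncertainty principle:

1. Position uncertainty: Δx ≈ 2.800e-15 m
2. Minimum momentum uncertainty: Δp = ℏ/(2Δx) = 1.883e-20 kg·m/s
3. Minimum kinetic energy:
   KE = (Δp)²/(2m) = (1.883e-20)²/(2 × 1.675e-27 kg)
   KE = 1.059e-13 J = 660.754 keV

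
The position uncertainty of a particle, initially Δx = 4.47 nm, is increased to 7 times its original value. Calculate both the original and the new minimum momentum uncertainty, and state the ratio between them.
Original Δp_min = 1.180 × 10^-26 kg·m/s; new Δp'_min = 1.685 × 10^-27 kg·m/s; ratio Δp'_min/Δp_min = 1/7.

From the uncertainty principle ΔxΔp ≥ ℏ/2, the minimum momentum uncertainty is Δp_min = ℏ/(2Δx).

Original (Δx = 4.47 nm = 4.470e-09 m):
Δp_min = (1.055e-34 J·s)/(2 × 4.470e-09 m) = 1.180e-26 kg·m/s

When Δx → 7Δx:
Δp'_min = ℏ/(2 × 7Δx) = (1/7) × ℏ/(2Δx) = (1/7) × Δp_min
Δp'_min = 1/7 × 1.180e-26 kg·m/s = 1.685e-27 kg·m/s

Since Δp_min ∝ 1/Δx, when Δx is increased to 7 times its original value, Δp_min decreases to 1/7 of its original value.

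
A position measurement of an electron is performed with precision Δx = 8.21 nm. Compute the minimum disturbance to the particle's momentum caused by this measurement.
6.422 × 10^-27 kg·m/s

The uncertainty principle implies that measuring position disturbs momentum:
ΔxΔp ≥ ℏ/2

When we measure position with precision Δx, we necessarily introduce a momentum uncertainty:
Δp ≥ ℏ/(2Δx)
Δp_min = (1.055e-34 J·s) / (2 × 8.210e-09 m)
Δp_min = 6.422e-27 kg·m/s

The more precisely we measure position, the greater the momentum disturbance.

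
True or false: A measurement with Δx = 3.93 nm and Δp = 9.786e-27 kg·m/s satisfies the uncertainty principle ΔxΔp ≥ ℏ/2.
No, it violates the uncertainty principle (impossible measurement).

Calculate the product ΔxΔp:
ΔxΔp = (3.930e-09 m) × (9.786e-27 kg·m/s)
ΔxΔp = 3.846e-35 J·s

Compare to the minimum allowed value ℏ/2:
ℏ/2 = 5.273e-35 J·s

Since ΔxΔp = 3.846e-35 J·s < 5.273e-35 J·s = ℏ/2,
the measurement violates the uncertainty principle.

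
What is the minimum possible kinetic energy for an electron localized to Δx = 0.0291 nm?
11.248 eV

Localizing a particle requires giving it sufficient momentum uncertainty:

1. From uncertainty principle: Δp ≥ ℏ/(2Δx)
   Δp_min = (1.055e-34 J·s) / (2 × 2.910e-11 m)
   Δp_min = 1.812e-24 kg·m/s

2. This momentum uncertainty corresponds to kinetic energy:
   KE ≈ (Δp)²/(2m) = (1.812e-24)²/(2 × 9.109e-31 kg)
   KE = 1.802e-18 J = 11.248 eV

Tighter localization requires more energy.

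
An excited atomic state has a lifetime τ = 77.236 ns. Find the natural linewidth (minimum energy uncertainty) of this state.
4.261 neV

Using the energy-time uncertainty principle:
ΔEΔt ≥ ℏ/2

The lifetime τ represents the time uncertainty Δt.
The natural linewidth (minimum energy uncertainty) is:

ΔE = ℏ/(2τ)
ΔE = (1.055e-34 J·s) / (2 × 7.724e-08 s)
ΔE = 6.827e-28 J = 4.261 neV

This natural linewidth limits the precision of spectroscopic measurements.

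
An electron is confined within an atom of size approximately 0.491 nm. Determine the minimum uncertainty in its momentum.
1.074 × 10^-25 kg·m/s

Using the Heisenberg uncertainty principle:
ΔxΔp ≥ ℏ/2

With Δx ≈ L = 4.910e-10 m (the confinement size):
Δp_min = ℏ/(2Δx)
Δp_min = (1.055e-34 J·s) / (2 × 4.910e-10 m)
Δp_min = 1.074e-25 kg·m/s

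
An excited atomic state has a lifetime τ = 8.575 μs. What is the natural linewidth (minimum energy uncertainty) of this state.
38.380 peV

Using the energy-time uncertainty principle:
ΔEΔt ≥ ℏ/2

The lifetime τ represents the time uncertainty Δt.
The natural linewidth (minimum energy uncertainty) is:

ΔE = ℏ/(2τ)
ΔE = (1.055e-34 J·s) / (2 × 8.575e-06 s)
ΔE = 6.149e-30 J = 38.380 peV

This natural linewidth limits the precision of spectroscopic measurements.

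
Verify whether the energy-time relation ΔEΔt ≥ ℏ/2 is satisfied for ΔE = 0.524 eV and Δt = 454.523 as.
No, it violates the uncertainty relation.

Calculate the product ΔEΔt:
ΔE = 0.524 eV = 8.395e-20 J
ΔEΔt = (8.395e-20 J) × (4.545e-16 s)
ΔEΔt = 3.816e-35 J·s

Compare to the minimum allowed value ℏ/2:
ℏ/2 = 5.273e-35 J·s

Since ΔEΔt = 3.816e-35 J·s < 5.273e-35 J·s = ℏ/2,
this violates the uncertainty relation.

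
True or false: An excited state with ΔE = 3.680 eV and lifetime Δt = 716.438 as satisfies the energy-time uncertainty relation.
Yes, it satisfies the uncertainty relation.

Calculate the product ΔEΔt:
ΔE = 3.680 eV = 5.896e-19 J
ΔEΔt = (5.896e-19 J) × (7.164e-16 s)
ΔEΔt = 4.224e-34 J·s

Compare to the minimum allowed value ℏ/2:
ℏ/2 = 5.273e-35 J·s

Since ΔEΔt = 4.224e-34 J·s ≥ 5.273e-35 J·s = ℏ/2,
this satisfies the uncertainty relation.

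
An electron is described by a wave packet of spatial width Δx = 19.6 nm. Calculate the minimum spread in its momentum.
2.690 × 10^-27 kg·m/s

For a wave packet, the spatial width Δx and momentum spread Δp are related by the uncertainty principle:
ΔxΔp ≥ ℏ/2

The minimum momentum spread is:
Δp_min = ℏ/(2Δx)
Δp_min = (1.055e-34 J·s) / (2 × 1.960e-08 m)
Δp_min = 2.690e-27 kg·m/s

A wave packet cannot have both a well-defined position and well-defined momentum.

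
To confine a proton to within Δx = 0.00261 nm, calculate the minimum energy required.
761.506 meV

Localizing a particle requires giving it sufficient momentum uncertainty:

1. From uncertainty principle: Δp ≥ ℏ/(2Δx)
   Δp_min = (1.055e-34 J·s) / (2 × 2.610e-12 m)
   Δp_min = 2.020e-23 kg·m/s

2. This momentum uncertainty corresponds to kinetic energy:
   KE ≈ (Δp)²/(2m) = (2.020e-23)²/(2 × 1.673e-27 kg)
   KE = 1.220e-19 J = 761.506 meV

Tighter localization requires more energy.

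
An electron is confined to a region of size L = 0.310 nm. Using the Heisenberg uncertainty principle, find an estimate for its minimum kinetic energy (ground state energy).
99.115 meV

Using the uncertainty principle to estimate ground state energy:

1. The position uncertainty is approximately the confinement size:
   Δx ≈ L = 3.100e-10 m

2. From ΔxΔp ≥ ℏ/2, the minimum momentum uncertainty is:
   Δp ≈ ℏ/(2L) = 1.701e-25 kg·m/s

3. The kinetic energy is approximately:
   KE ≈ (Δp)²/(2m) = (1.701e-25)²/(2 × 9.109e-31 kg)
   KE ≈ 1.588e-20 J = 99.115 meV

This is an order-of-magnitude estimate of the ground state energy.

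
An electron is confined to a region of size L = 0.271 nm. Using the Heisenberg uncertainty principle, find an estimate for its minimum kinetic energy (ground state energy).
129.695 meV

Using the uncertainty principle to estimate ground state energy:

1. The position uncertainty is approximately the confinement size:
   Δx ≈ L = 2.710e-10 m

2. From ΔxΔp ≥ ℏ/2, the minimum momentum uncertainty is:
   Δp ≈ ℏ/(2L) = 1.946e-25 kg·m/s

3. The kinetic energy is approximately:
   KE ≈ (Δp)²/(2m) = (1.946e-25)²/(2 × 9.109e-31 kg)
   KE ≈ 2.078e-20 J = 129.695 meV

This is an order-of-magnitude estimate of the ground state energy.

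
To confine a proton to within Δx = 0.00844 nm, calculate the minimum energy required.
72.823 meV

Localizing a particle requires giving it sufficient momentum uncertainty:

1. From uncertainty principle: Δp ≥ ℏ/(2Δx)
   Δp_min = (1.055e-34 J·s) / (2 × 8.440e-12 m)
   Δp_min = 6.247e-24 kg·m/s

2. This momentum uncertainty corresponds to kinetic energy:
   KE ≈ (Δp)²/(2m) = (6.247e-24)²/(2 × 1.673e-27 kg)
   KE = 1.167e-20 J = 72.823 meV

Tighter localization requires more energy.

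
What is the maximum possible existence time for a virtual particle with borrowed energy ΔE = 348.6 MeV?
9.441 × 10^-25 s

Using the energy-time uncertainty principle:
ΔEΔt ≥ ℏ/2

For a virtual particle borrowing energy ΔE, the maximum lifetime is:
Δt_max = ℏ/(2ΔE)

Converting energy:
ΔE = 348.6 MeV = 5.585e-11 J

Δt_max = (1.055e-34 J·s) / (2 × 5.585e-11 J)
Δt_max = 9.441e-25 s = 9.441 × 10^-25 s

Virtual particles with higher borrowed energy exist for shorter times.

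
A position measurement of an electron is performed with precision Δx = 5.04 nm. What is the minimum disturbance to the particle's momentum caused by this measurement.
1.046 × 10^-26 kg·m/s

The uncertainty principle implies that measuring position disturbs momentum:
ΔxΔp ≥ ℏ/2

When we measure position with precision Δx, we necessarily introduce a momentum uncertainty:
Δp ≥ ℏ/(2Δx)
Δp_min = (1.055e-34 J·s) / (2 × 5.040e-09 m)
Δp_min = 1.046e-26 kg·m/s

The more precisely we measure position, the greater the momentum disturbance.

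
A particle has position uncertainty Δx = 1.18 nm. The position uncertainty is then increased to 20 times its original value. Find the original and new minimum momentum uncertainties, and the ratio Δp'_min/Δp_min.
Original Δp_min = 4.469 × 10^-26 kg·m/s; new Δp'_min = 2.234 × 10^-27 kg·m/s; ratio Δp'_min/Δp_min = 1/20.

From the uncertainty principle ΔxΔp ≥ ℏ/2, the minimum momentum uncertainty is Δp_min = ℏ/(2Δx).

Original (Δx = 1.18 nm = 1.180e-09 m):
Δp_min = (1.055e-34 J·s)/(2 × 1.180e-09 m) = 4.469e-26 kg·m/s

When Δx → 20Δx:
Δp'_min = ℏ/(2 × 20Δx) = (1/20) × ℏ/(2Δx) = (1/20) × Δp_min
Δp'_min = 1/20 × 4.469e-26 kg·m/s = 2.234e-27 kg·m/s

Since Δp_min ∝ 1/Δx, when Δx is increased to 20 times its original value, Δp_min decreases to 1/20 of its original value.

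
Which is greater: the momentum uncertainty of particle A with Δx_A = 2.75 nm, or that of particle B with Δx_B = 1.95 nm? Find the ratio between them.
Particle B has the larger minimum momentum uncertainty, by a factor of 1.41.

For each particle, the minimum momentum uncertainty is Δp_min = ℏ/(2Δx):

Particle A: Δp_A = ℏ/(2×2.750e-09 m) = 1.917e-26 kg·m/s
Particle B: Δp_B = ℏ/(2×1.950e-09 m) = 2.704e-26 kg·m/s

Ratio: Δp_B/Δp_A = 1.41

Since Δp_min ∝ 1/Δx, the particle with smaller position uncertainty (B) has larger momentum uncertainty.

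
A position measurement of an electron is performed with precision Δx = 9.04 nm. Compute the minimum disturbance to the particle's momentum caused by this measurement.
5.833 × 10^-27 kg·m/s

The uncertainty principle implies that measuring position disturbs momentum:
ΔxΔp ≥ ℏ/2

When we measure position with precision Δx, we necessarily introduce a momentum uncertainty:
Δp ≥ ℏ/(2Δx)
Δp_min = (1.055e-34 J·s) / (2 × 9.040e-09 m)
Δp_min = 5.833e-27 kg·m/s

The more precisely we measure position, the greater the momentum disturbance.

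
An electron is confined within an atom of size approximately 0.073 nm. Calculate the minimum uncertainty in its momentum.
7.223 × 10^-25 kg·m/s

Using the Heisenberg uncertainty principle:
ΔxΔp ≥ ℏ/2

With Δx ≈ L = 7.300e-11 m (the confinement size):
Δp_min = ℏ/(2Δx)
Δp_min = (1.055e-34 J·s) / (2 × 7.300e-11 m)
Δp_min = 7.223e-25 kg·m/s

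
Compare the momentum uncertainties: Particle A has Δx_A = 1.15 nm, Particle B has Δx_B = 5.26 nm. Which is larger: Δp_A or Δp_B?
Particle A has the larger minimum momentum uncertainty, by a factor of 4.57.

For each particle, the minimum momentum uncertainty is Δp_min = ℏ/(2Δx):

Particle A: Δp_A = ℏ/(2×1.150e-09 m) = 4.585e-26 kg·m/s
Particle B: Δp_B = ℏ/(2×5.260e-09 m) = 1.002e-26 kg·m/s

Ratio: Δp_A/Δp_B = 4.57

Since Δp_min ∝ 1/Δx, the particle with smaller position uncertainty (A) has larger momentum uncertainty.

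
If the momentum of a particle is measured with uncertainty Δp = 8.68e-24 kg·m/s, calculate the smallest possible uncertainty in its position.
6.075 pm

Using the Heisenberg uncertainty principle:
ΔxΔp ≥ ℏ/2

The minimum uncertainty in position is:
Δx_min = ℏ/(2Δp)
Δx_min = (1.055e-34 J·s) / (2 × 8.680e-24 kg·m/s)
Δx_min = 6.075e-12 m = 6.075 pm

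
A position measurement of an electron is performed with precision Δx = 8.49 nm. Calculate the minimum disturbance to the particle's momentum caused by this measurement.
6.211 × 10^-27 kg·m/s

The uncertainty principle implies that measuring position disturbs momentum:
ΔxΔp ≥ ℏ/2

When we measure position with precision Δx, we necessarily introduce a momentum uncertainty:
Δp ≥ ℏ/(2Δx)
Δp_min = (1.055e-34 J·s) / (2 × 8.490e-09 m)
Δp_min = 6.211e-27 kg·m/s

The more precisely we measure position, the greater the momentum disturbance.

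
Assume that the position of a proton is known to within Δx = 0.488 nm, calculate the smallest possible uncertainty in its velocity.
64.599 m/s

Using the Heisenberg uncertainty principle and Δp = mΔv:
ΔxΔp ≥ ℏ/2
Δx(mΔv) ≥ ℏ/2

The minimum uncertainty in velocity is:
Δv_min = ℏ/(2mΔx)
Δv_min = (1.055e-34 J·s) / (2 × 1.673e-27 kg × 4.880e-10 m)
Δv_min = 6.460e+01 m/s = 64.599 m/s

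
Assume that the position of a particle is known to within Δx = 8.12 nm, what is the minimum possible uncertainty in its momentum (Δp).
6.494 × 10^-27 kg·m/s

Using the Heisenberg uncertainty principle:
ΔxΔp ≥ ℏ/2

The minimum uncertainty in momentum is:
Δp_min = ℏ/(2Δx)
Δp_min = (1.055e-34 J·s) / (2 × 8.120e-09 m)
Δp_min = 6.494e-27 kg·m/s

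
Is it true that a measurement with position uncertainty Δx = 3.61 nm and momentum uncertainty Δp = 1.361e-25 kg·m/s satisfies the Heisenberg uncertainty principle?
Yes, it satisfies the uncertainty principle.

Calculate the product ΔxΔp:
ΔxΔp = (3.610e-09 m) × (1.361e-25 kg·m/s)
ΔxΔp = 4.913e-34 J·s

Compare to the minimum allowed value ℏ/2:
ℏ/2 = 5.273e-35 J·s

Since ΔxΔp = 4.913e-34 J·s ≥ 5.273e-35 J·s = ℏ/2,
the measurement satisfies the uncertainty principle.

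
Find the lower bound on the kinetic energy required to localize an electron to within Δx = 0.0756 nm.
1.667 eV

Localizing a particle requires giving it sufficient momentum uncertainty:

1. From uncertainty principle: Δp ≥ ℏ/(2Δx)
   Δp_min = (1.055e-34 J·s) / (2 × 7.560e-11 m)
   Δp_min = 6.975e-25 kg·m/s

2. This momentum uncertainty corresponds to kinetic energy:
   KE ≈ (Δp)²/(2m) = (6.975e-25)²/(2 × 9.109e-31 kg)
   KE = 2.670e-19 J = 1.667 eV

Tighter localization requires more energy.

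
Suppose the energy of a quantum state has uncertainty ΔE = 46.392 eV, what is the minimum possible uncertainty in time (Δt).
7.094 as

Using the energy-time uncertainty principle:
ΔEΔt ≥ ℏ/2

The minimum uncertainty in time is:
Δt_min = ℏ/(2ΔE)
Δt_min = (1.055e-34 J·s) / (2 × 7.433e-18 J)
Δt_min = 7.094e-18 s = 7.094 as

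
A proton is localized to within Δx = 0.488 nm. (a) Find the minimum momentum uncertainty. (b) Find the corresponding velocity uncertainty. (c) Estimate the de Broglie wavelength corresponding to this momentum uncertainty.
(a) Δp_min = 1.081 × 10^-25 kg·m/s
(b) Δv_min = 64.599 m/s
(c) λ_dB = 6.132 nm

Step-by-step:

(a) From the uncertainty principle:
Δp_min = ℏ/(2Δx) = (1.055e-34 J·s)/(2 × 4.880e-10 m) = 1.081e-25 kg·m/s

(b) The velocity uncertainty:
Δv = Δp/m = (1.081e-25 kg·m/s)/(1.673e-27 kg) = 6.460e+01 m/s = 64.599 m/s

(c) The de Broglie wavelength for this momentum:
λ = h/p = (6.626e-34 J·s)/(1.081e-25 kg·m/s) = 6.132e-09 m = 6.132 nm

Note: The de Broglie wavelength is comparable to the localization size, as expected from wave-particle duality.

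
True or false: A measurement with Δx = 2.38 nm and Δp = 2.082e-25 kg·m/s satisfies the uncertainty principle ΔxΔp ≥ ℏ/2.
Yes, it satisfies the uncertainty principle.

Calculate the product ΔxΔp:
ΔxΔp = (2.380e-09 m) × (2.082e-25 kg·m/s)
ΔxΔp = 4.955e-34 J·s

Compare to the minimum allowed value ℏ/2:
ℏ/2 = 5.273e-35 J·s

Since ΔxΔp = 4.955e-34 J·s ≥ 5.273e-35 J·s = ℏ/2,
the measurement satisfies the uncertainty principle.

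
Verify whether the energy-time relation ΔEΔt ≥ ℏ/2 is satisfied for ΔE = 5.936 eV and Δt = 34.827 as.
No, it violates the uncertainty relation.

Calculate the product ΔEΔt:
ΔE = 5.936 eV = 9.511e-19 J
ΔEΔt = (9.511e-19 J) × (3.483e-17 s)
ΔEΔt = 3.312e-35 J·s

Compare to the minimum allowed value ℏ/2:
ℏ/2 = 5.273e-35 J·s

Since ΔEΔt = 3.312e-35 J·s < 5.273e-35 J·s = ℏ/2,
this violates the uncertainty relation.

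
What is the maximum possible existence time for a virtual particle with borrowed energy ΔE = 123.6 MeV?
2.663 ys

Using the energy-time uncertainty principle:
ΔEΔt ≥ ℏ/2

For a virtual particle borrowing energy ΔE, the maximum lifetime is:
Δt_max = ℏ/(2ΔE)

Converting energy:
ΔE = 123.6 MeV = 1.980e-11 J

Δt_max = (1.055e-34 J·s) / (2 × 1.980e-11 J)
Δt_max = 2.663e-24 s = 2.663 ys

Virtual particles with higher borrowed energy exist for shorter times.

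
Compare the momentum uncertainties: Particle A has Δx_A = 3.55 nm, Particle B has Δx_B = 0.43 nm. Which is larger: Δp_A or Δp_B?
Particle B has the larger minimum momentum uncertainty, by a factor of 8.26.

For each particle, the minimum momentum uncertainty is Δp_min = ℏ/(2Δx):

Particle A: Δp_A = ℏ/(2×3.550e-09 m) = 1.485e-26 kg·m/s
Particle B: Δp_B = ℏ/(2×4.300e-10 m) = 1.226e-25 kg·m/s

Ratio: Δp_B/Δp_A = 8.26

Since Δp_min ∝ 1/Δx, the particle with smaller position uncertainty (B) has larger momentum uncertainty.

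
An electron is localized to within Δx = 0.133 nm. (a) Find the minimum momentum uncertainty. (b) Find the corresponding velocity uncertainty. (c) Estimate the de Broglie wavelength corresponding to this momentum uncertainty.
(a) Δp_min = 3.965 × 10^-25 kg·m/s
(b) Δv_min = 435.217 km/s
(c) λ_dB = 1.671 nm

Step-by-step:

(a) From the uncertainty principle:
Δp_min = ℏ/(2Δx) = (1.055e-34 J·s)/(2 × 1.330e-10 m) = 3.965e-25 kg·m/s

(b) The velocity uncertainty:
Δv = Δp/m = (3.965e-25 kg·m/s)/(9.109e-31 kg) = 4.352e+05 m/s = 435.217 km/s

(c) The de Broglie wavelength for this momentum:
λ = h/p = (6.626e-34 J·s)/(3.965e-25 kg·m/s) = 1.671e-09 m = 1.671 nm

Note: The de Broglie wavelength is comparable to the localization size, as expected from wave-particle duality.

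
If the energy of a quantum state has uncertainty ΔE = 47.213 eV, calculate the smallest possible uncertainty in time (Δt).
6.971 as

Using the energy-time uncertainty principle:
ΔEΔt ≥ ℏ/2

The minimum uncertainty in time is:
Δt_min = ℏ/(2ΔE)
Δt_min = (1.055e-34 J·s) / (2 × 7.564e-18 J)
Δt_min = 6.971e-18 s = 6.971 as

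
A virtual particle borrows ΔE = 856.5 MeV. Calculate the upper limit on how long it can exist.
3.842 × 10^-25 s

Using the energy-time uncertainty principle:
ΔEΔt ≥ ℏ/2

For a virtual particle borrowing energy ΔE, the maximum lifetime is:
Δt_max = ℏ/(2ΔE)

Converting energy:
ΔE = 856.5 MeV = 1.372e-10 J

Δt_max = (1.055e-34 J·s) / (2 × 1.372e-10 J)
Δt_max = 3.842e-25 s = 3.842 × 10^-25 s

Virtual particles with higher borrowed energy exist for shorter times.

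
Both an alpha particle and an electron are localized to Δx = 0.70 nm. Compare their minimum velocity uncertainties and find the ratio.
The electron has the larger minimum velocity uncertainty, by a ratio of 7294.3.

For both particles, Δp_min = ℏ/(2Δx) = 7.533e-26 kg·m/s (same for both).

The velocity uncertainty is Δv = Δp/m:
- alpha particle: Δv = 7.533e-26 / 6.645e-27 = 1.134e+01 m/s = 11.336 m/s
- electron: Δv = 7.533e-26 / 9.109e-31 = 8.269e+04 m/s = 82.691 km/s

Ratio: 8.269e+04 / 1.134e+01 = 7294.3

The lighter particle has larger velocity uncertainty because Δv ∝ 1/m.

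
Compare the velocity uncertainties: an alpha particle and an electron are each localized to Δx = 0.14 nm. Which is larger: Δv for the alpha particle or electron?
The electron has the larger minimum velocity uncertainty, by a ratio of 7294.3.

For both particles, Δp_min = ℏ/(2Δx) = 3.766e-25 kg·m/s (same for both).

The velocity uncertainty is Δv = Δp/m:
- alpha particle: Δv = 3.766e-25 / 6.645e-27 = 5.668e+01 m/s = 56.682 m/s
- electron: Δv = 3.766e-25 / 9.109e-31 = 4.135e+05 m/s = 413.456 km/s

Ratio: 4.135e+05 / 5.668e+01 = 7294.3

The lighter particle has larger velocity uncertainty because Δv ∝ 1/m.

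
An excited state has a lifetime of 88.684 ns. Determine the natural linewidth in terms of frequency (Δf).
897.315 kHz

Using the energy-time uncertainty principle and E = hf:
ΔEΔt ≥ ℏ/2
hΔf·Δt ≥ ℏ/2

The minimum frequency uncertainty is:
Δf = ℏ/(2hτ) = 1/(4πτ)
Δf = 1/(4π × 8.868e-08 s)
Δf = 8.973e+05 Hz = 897.315 kHz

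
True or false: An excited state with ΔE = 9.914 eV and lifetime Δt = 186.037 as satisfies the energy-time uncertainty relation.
Yes, it satisfies the uncertainty relation.

Calculate the product ΔEΔt:
ΔE = 9.914 eV = 1.588e-18 J
ΔEΔt = (1.588e-18 J) × (1.860e-16 s)
ΔEΔt = 2.955e-34 J·s

Compare to the minimum allowed value ℏ/2:
ℏ/2 = 5.273e-35 J·s

Since ΔEΔt = 2.955e-34 J·s ≥ 5.273e-35 J·s = ℏ/2,
this satisfies the uncertainty relation.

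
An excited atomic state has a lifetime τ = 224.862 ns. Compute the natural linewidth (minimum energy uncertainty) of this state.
1.464 neV

Using the energy-time uncertainty principle:
ΔEΔt ≥ ℏ/2

The lifetime τ represents the time uncertainty Δt.
The natural linewidth (minimum energy uncertainty) is:

ΔE = ℏ/(2τ)
ΔE = (1.055e-34 J·s) / (2 × 2.249e-07 s)
ΔE = 2.345e-28 J = 1.464 neV

This natural linewidth limits the precision of spectroscopic measurements.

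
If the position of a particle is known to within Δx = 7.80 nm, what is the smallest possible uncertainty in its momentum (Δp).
6.760 × 10^-27 kg·m/s

Using the Heisenberg uncertainty principle:
ΔxΔp ≥ ℏ/2

The minimum uncertainty in momentum is:
Δp_min = ℏ/(2Δx)
Δp_min = (1.055e-34 J·s) / (2 × 7.800e-09 m)
Δp_min = 6.760e-27 kg·m/s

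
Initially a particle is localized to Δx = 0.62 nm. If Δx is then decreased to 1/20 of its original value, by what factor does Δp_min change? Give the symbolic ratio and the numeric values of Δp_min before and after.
Original Δp_min = 8.505 × 10^-26 kg·m/s; new Δp'_min = 1.701 × 10^-24 kg·m/s; ratio Δp'_min/Δp_min = 20.

From the uncertainty principle ΔxΔp ≥ ℏ/2, the minimum momentum uncertainty is Δp_min = ℏ/(2Δx).

Original (Δx = 0.62 nm = 6.200e-10 m):
Δp_min = (1.055e-34 J·s)/(2 × 6.200e-10 m) = 8.505e-26 kg·m/s

When Δx → (1/20)Δx:
Δp'_min = ℏ/(2 × (1/20)Δx) = 20 × ℏ/(2Δx) = 20 × Δp_min
Δp'_min = 20 × 8.505e-26 kg·m/s = 1.701e-24 kg·m/s

Since Δp_min ∝ 1/Δx, when Δx is decreased to 1/20 of its original value, Δp_min increases to 20 times its original value.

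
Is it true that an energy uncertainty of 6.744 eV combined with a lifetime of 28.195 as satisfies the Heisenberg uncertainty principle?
No, it violates the uncertainty relation.

Calculate the product ΔEΔt:
ΔE = 6.744 eV = 1.081e-18 J
ΔEΔt = (1.081e-18 J) × (2.820e-17 s)
ΔEΔt = 3.046e-35 J·s

Compare to the minimum allowed value ℏ/2:
ℏ/2 = 5.273e-35 J·s

Since ΔEΔt = 3.046e-35 J·s < 5.273e-35 J·s = ℏ/2,
this violates the uncertainty relation.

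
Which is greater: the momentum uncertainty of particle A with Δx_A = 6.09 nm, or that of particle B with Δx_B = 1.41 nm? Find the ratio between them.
Particle B has the larger minimum momentum uncertainty, by a factor of 4.32.

For each particle, the minimum momentum uncertainty is Δp_min = ℏ/(2Δx):

Particle A: Δp_A = ℏ/(2×6.090e-09 m) = 8.658e-27 kg·m/s
Particle B: Δp_B = ℏ/(2×1.410e-09 m) = 3.740e-26 kg·m/s

Ratio: Δp_B/Δp_A = 4.32

Since Δp_min ∝ 1/Δx, the particle with smaller position uncertainty (B) has larger momentum uncertainty.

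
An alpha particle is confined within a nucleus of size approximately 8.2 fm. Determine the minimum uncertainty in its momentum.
6.430 × 10^-21 kg·m/s

Using the Heisenberg uncertainty principle:
ΔxΔp ≥ ℏ/2

With Δx ≈ L = 8.200e-15 m (the confinement size):
Δp_min = ℏ/(2Δx)
Δp_min = (1.055e-34 J·s) / (2 × 8.200e-15 m)
Δp_min = 6.430e-21 kg·m/s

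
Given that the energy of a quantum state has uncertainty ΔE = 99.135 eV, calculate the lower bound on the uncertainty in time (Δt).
3.320 as

Using the energy-time uncertainty principle:
ΔEΔt ≥ ℏ/2

The minimum uncertainty in time is:
Δt_min = ℏ/(2ΔE)
Δt_min = (1.055e-34 J·s) / (2 × 1.588e-17 J)
Δt_min = 3.320e-18 s = 3.320 as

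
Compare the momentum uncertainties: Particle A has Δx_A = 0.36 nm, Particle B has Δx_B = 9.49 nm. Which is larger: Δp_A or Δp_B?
Particle A has the larger minimum momentum uncertainty, by a factor of 26.36.

For each particle, the minimum momentum uncertainty is Δp_min = ℏ/(2Δx):

Particle A: Δp_A = ℏ/(2×3.600e-10 m) = 1.465e-25 kg·m/s
Particle B: Δp_B = ℏ/(2×9.490e-09 m) = 5.556e-27 kg·m/s

Ratio: Δp_A/Δp_B = 26.36

Since Δp_min ∝ 1/Δx, the particle with smaller position uncertainty (A) has larger momentum uncertainty.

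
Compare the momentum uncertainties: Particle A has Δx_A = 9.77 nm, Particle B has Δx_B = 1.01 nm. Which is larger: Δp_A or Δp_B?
Particle B has the larger minimum momentum uncertainty, by a factor of 9.67.

For each particle, the minimum momentum uncertainty is Δp_min = ℏ/(2Δx):

Particle A: Δp_A = ℏ/(2×9.770e-09 m) = 5.397e-27 kg·m/s
Particle B: Δp_B = ℏ/(2×1.010e-09 m) = 5.221e-26 kg·m/s

Ratio: Δp_B/Δp_A = 9.67

Since Δp_min ∝ 1/Δx, the particle with smaller position uncertainty (B) has larger momentum uncertainty.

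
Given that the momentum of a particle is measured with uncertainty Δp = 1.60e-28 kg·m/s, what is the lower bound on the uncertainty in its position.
329.554 nm

Using the Heisenberg uncertainty principle:
ΔxΔp ≥ ℏ/2

The minimum uncertainty in position is:
Δx_min = ℏ/(2Δp)
Δx_min = (1.055e-34 J·s) / (2 × 1.600e-28 kg·m/s)
Δx_min = 3.296e-07 m = 329.554 nm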